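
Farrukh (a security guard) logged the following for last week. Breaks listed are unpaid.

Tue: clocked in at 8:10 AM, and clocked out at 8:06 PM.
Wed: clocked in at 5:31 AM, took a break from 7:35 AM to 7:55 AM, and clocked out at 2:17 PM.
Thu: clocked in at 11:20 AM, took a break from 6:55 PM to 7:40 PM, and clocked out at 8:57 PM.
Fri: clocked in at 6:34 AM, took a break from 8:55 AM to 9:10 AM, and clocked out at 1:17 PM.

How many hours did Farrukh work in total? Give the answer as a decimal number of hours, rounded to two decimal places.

Tue: 8:10 AM–8:06 PM = 11 h 56 min
Wed: 5:31 AM–2:17 PM = 8 h 46 min; less 20 min break → 8 h 26 min
Thu: 11:20 AM–8:57 PM = 9 h 37 min; less 45 min break → 8 h 52 min
Fri: 6:34 AM–1:17 PM = 6 h 43 min; less 15 min break → 6 h 28 min
Total: 11 h 56 min + 8 h 26 min + 8 h 52 min + 6 h 28 min = 35 h 42 min.

35.70 hours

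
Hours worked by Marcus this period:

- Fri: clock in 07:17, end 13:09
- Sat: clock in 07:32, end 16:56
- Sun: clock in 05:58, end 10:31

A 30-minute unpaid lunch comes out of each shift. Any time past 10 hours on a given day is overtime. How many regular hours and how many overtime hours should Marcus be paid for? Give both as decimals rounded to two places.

Fri: 07:17–13:09 = 5 h 52 min; less 30 min break → 5 h 22 min
Sat: 07:32–16:56 = 9 h 24 min; less 30 min break → 8 h 54 min
Sun: 05:58–10:31 = 4 h 33 min; less 30 min break → 4 h 3 min
Fri reg 5 h 22 min / OT 0 h 0 min; Sat reg 8 h 54 min / OT 0 h 0 min; Sun reg 4 h 3 min / OT 0 h 0 min.
Totals: regular 18 h 19 min, overtime 0 h 0 min.

Regular 18.32 hours, overtime 0.00 hours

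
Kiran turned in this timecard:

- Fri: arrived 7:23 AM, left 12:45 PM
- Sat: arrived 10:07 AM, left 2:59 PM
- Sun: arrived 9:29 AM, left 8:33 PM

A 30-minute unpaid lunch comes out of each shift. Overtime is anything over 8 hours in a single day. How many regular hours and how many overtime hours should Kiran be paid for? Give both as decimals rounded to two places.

Regular 17.23 hours, overtime 2.57 hours

Fri: 7:23 AM–12:45 PM = 5 h 22 min; less 30 min break → 4 h 52 min
Sat: 10:07 AM–2:59 PM = 4 h 52 min; less 30 min break → 4 h 22 min
Sun: 9:29 AM–8:33 PM = 11 h 4 min; less 30 min break → 10 h 34 min
Fri reg 4 h 52 min / OT 0 h 0 min; Sat reg 4 h 22 min / OT 0 h 0 min; Sun reg 8 h 0 min / OT 2 h 34 min.
Totals: regular 17 h 14 min, overtime 2 h 34 min.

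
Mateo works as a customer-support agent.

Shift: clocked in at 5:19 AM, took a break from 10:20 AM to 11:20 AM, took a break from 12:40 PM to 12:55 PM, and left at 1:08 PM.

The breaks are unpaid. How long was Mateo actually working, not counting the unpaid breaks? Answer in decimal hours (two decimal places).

6.57 hours

Shift: 5:19 AM–1:08 PM = 7 h 49 min; less 75 min break → 6 h 34 min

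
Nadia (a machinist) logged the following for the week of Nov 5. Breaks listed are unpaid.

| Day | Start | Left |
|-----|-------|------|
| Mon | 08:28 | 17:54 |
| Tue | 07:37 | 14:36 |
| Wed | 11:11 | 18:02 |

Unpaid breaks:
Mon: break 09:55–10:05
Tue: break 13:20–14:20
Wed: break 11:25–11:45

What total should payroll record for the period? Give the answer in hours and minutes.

21 h 46 min

Mon: 08:28–17:54 = 9 h 26 min; less 10 min break → 9 h 16 min
Tue: 07:37–14:36 = 6 h 59 min; less 60 min break → 5 h 59 min
Wed: 11:11–18:02 = 6 h 51 min; less 20 min break → 6 h 31 min
Total: 9 h 16 min + 5 h 59 min + 6 h 31 min = 21 h 46 min.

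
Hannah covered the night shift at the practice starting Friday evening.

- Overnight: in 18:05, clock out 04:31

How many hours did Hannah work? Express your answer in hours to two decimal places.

Overnight: 18:05 → midnight = 5 h 55 min; midnight → 04:31 = 4 h 31 min; span 10 h 26 min

10.43 hours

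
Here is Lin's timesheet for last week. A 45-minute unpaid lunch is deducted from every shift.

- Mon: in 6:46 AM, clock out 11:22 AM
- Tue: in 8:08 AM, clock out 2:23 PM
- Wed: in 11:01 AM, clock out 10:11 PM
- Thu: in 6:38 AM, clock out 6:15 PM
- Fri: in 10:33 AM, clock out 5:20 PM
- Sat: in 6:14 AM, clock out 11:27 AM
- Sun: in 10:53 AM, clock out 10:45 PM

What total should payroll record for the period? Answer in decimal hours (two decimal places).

52.25 hours

Mon: 6:46 AM–11:22 AM = 4 h 36 min; less 45 min break → 3 h 51 min
Tue: 8:08 AM–2:23 PM = 6 h 15 min; less 45 min break → 5 h 30 min
Wed: 11:01 AM–10:11 PM = 11 h 10 min; less 45 min break → 10 h 25 min
Thu: 6:38 AM–6:15 PM = 11 h 37 min; less 45 min break → 10 h 52 min
Fri: 10:33 AM–5:20 PM = 6 h 47 min; less 45 min break → 6 h 2 min
Sat: 6:14 AM–11:27 AM = 5 h 13 min; less 45 min break → 4 h 28 min
Sun: 10:53 AM–10:45 PM = 11 h 52 min; less 45 min break → 11 h 7 min
Total: 3 h 51 min + 5 h 30 min + 10 h 25 min + 10 h 52 min + 6 h 2 min + 4 h 28 min + 11 h 7 min = 52 h 15 min.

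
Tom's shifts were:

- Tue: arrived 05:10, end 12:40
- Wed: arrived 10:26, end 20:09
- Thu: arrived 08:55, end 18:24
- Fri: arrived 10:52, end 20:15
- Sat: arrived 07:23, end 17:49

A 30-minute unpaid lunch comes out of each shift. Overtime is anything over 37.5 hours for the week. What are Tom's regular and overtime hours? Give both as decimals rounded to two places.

Regular 37.50 hours, overtime 6.52 hours

Tue: 05:10–12:40 = 7 h 30 min; less 30 min break → 7 h 0 min
Wed: 10:26–20:09 = 9 h 43 min; less 30 min break → 9 h 13 min
Thu: 08:55–18:24 = 9 h 29 min; less 30 min break → 8 h 59 min
Fri: 10:52–20:15 = 9 h 23 min; less 30 min break → 8 h 53 min
Sat: 07:23–17:49 = 10 h 26 min; less 30 min break → 9 h 56 min
Total worked: 44 h 1 min = 44.02 h.
Threshold 37.5 h → overtime 6 h 31 min, regular 37 h 30 min.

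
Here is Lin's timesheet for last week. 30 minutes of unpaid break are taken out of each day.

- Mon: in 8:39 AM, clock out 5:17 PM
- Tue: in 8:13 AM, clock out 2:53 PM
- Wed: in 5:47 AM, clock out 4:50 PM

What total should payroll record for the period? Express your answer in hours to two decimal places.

24.85 hours

Mon: 8:39 AM–5:17 PM = 8 h 38 min; less 30 min break → 8 h 8 min
Tue: 8:13 AM–2:53 PM = 6 h 40 min; less 30 min break → 6 h 10 min
Wed: 5:47 AM–4:50 PM = 11 h 3 min; less 30 min break → 10 h 33 min
Total: 8 h 8 min + 6 h 10 min + 10 h 33 min = 24 h 51 min.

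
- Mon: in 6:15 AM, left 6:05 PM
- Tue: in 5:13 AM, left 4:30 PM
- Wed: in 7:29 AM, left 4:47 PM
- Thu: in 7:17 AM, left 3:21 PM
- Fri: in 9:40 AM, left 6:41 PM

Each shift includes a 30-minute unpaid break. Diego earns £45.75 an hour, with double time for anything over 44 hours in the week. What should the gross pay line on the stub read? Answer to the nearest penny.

£2287.50

Mon: 6:15 AM–6:05 PM = 11 h 50 min; less 30 min break → 11 h 20 min
Tue: 5:13 AM–4:30 PM = 11 h 17 min; less 30 min break → 10 h 47 min
Wed: 7:29 AM–4:47 PM = 9 h 18 min; less 30 min break → 8 h 48 min
Thu: 7:17 AM–3:21 PM = 8 h 4 min; less 30 min break → 7 h 34 min
Fri: 9:40 AM–6:41 PM = 9 h 1 min; less 30 min break → 8 h 31 min
Total worked: 47 h 0 min = 2820 min.
Regular 44 h 0 min = 2640 min at £45.75/h; overtime 3 h 0 min = 180 min at £91.50/h.
Pay = (2640 × £45.75 + 180 × £91.50) ÷ 60 = £2287.50.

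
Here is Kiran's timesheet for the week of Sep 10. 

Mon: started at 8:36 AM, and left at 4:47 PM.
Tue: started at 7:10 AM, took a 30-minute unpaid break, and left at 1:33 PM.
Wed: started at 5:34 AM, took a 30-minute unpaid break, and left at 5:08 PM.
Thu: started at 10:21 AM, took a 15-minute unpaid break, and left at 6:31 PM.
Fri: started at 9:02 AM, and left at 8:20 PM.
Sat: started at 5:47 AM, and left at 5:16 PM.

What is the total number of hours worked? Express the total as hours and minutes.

55 h 50 min

Mon: 8:36 AM–4:47 PM = 8 h 11 min
Tue: 7:10 AM–1:33 PM = 6 h 23 min; less 30 min break → 5 h 53 min
Wed: 5:34 AM–5:08 PM = 11 h 34 min; less 30 min break → 11 h 4 min
Thu: 10:21 AM–6:31 PM = 8 h 10 min; less 15 min break → 7 h 55 min
Fri: 9:02 AM–8:20 PM = 11 h 18 min
Sat: 5:47 AM–5:16 PM = 11 h 29 min
Total: 8 h 11 min + 5 h 53 min + 11 h 4 min + 7 h 55 min + 11 h 18 min + 11 h 29 min = 55 h 50 min.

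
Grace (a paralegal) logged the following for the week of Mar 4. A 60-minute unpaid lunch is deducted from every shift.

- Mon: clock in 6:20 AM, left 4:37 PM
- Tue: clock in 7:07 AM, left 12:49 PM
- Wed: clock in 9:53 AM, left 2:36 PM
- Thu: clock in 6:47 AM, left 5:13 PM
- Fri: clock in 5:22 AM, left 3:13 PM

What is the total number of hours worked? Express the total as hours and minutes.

35 h 59 min

Mon: 6:20 AM–4:37 PM = 10 h 17 min; less 60 min break → 9 h 17 min
Tue: 7:07 AM–12:49 PM = 5 h 42 min; less 60 min break → 4 h 42 min
Wed: 9:53 AM–2:36 PM = 4 h 43 min; less 60 min break → 3 h 43 min
Thu: 6:47 AM–5:13 PM = 10 h 26 min; less 60 min break → 9 h 26 min
Fri: 5:22 AM–3:13 PM = 9 h 51 min; less 60 min break → 8 h 51 min
Total: 9 h 17 min + 4 h 42 min + 3 h 43 min + 9 h 26 min + 8 h 51 min = 35 h 59 min.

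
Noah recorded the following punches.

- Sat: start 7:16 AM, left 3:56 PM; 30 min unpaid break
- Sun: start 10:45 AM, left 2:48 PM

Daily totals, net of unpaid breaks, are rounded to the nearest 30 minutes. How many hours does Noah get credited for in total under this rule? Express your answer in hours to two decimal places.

12.00 hours

Sat: 7:16 AM–3:56 PM = 8 h 40 min − 30 min = 8 h 10 min → rounds to 8 h 0 min
Sun: 10:45 AM–2:48 PM = 4 h 3 min → rounds to 4 h 0 min
Total credited: 12 h 0 min.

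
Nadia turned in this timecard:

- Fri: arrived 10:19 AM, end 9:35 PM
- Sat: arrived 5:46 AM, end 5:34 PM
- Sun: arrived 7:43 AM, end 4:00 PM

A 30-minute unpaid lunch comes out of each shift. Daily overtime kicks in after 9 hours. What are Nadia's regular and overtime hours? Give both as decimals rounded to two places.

Fri: 10:19 AM–9:35 PM = 11 h 16 min; less 30 min break → 10 h 46 min
Sat: 5:46 AM–5:34 PM = 11 h 48 min; less 30 min break → 11 h 18 min
Sun: 7:43 AM–4:00 PM = 8 h 17 min; less 30 min break → 7 h 47 min
Fri reg 9 h 0 min / OT 1 h 46 min; Sat reg 9 h 0 min / OT 2 h 18 min; Sun reg 7 h 47 min / OT 0 h 0 min.
Totals: regular 25 h 47 min, overtime 4 h 4 min.

Regular 25.78 hours, overtime 4.07 hours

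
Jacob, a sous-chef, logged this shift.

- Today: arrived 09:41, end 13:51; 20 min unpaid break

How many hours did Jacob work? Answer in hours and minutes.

3 h 50 min

Today: 09:41–13:51 = 4 h 10 min; less 20 min break → 3 h 50 min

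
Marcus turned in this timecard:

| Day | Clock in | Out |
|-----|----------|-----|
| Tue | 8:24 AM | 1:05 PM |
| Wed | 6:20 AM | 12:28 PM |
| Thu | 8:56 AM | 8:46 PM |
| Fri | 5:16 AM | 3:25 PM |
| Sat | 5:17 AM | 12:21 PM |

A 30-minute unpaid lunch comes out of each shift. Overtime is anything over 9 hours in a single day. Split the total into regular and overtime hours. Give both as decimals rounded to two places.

Tue: 8:24 AM–1:05 PM = 4 h 41 min; less 30 min break → 4 h 11 min
Wed: 6:20 AM–12:28 PM = 6 h 8 min; less 30 min break → 5 h 38 min
Thu: 8:56 AM–8:46 PM = 11 h 50 min; less 30 min break → 11 h 20 min
Fri: 5:16 AM–3:25 PM = 10 h 9 min; less 30 min break → 9 h 39 min
Sat: 5:17 AM–12:21 PM = 7 h 4 min; less 30 min break → 6 h 34 min
Tue reg 4 h 11 min / OT 0 h 0 min; Wed reg 5 h 38 min / OT 0 h 0 min; Thu reg 9 h 0 min / OT 2 h 20 min; Fri reg 9 h 0 min / OT 0 h 39 min; Sat reg 6 h 34 min / OT 0 h 0 min.
Totals: regular 34 h 23 min, overtime 2 h 59 min.

Regular 34.38 hours, overtime 2.98 hours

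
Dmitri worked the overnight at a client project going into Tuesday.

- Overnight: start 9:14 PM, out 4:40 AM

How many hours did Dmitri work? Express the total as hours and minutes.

Overnight: 9:14 PM → midnight = 2 h 46 min; midnight → 4:40 AM = 4 h 40 min; span 7 h 26 min

7 h 26 min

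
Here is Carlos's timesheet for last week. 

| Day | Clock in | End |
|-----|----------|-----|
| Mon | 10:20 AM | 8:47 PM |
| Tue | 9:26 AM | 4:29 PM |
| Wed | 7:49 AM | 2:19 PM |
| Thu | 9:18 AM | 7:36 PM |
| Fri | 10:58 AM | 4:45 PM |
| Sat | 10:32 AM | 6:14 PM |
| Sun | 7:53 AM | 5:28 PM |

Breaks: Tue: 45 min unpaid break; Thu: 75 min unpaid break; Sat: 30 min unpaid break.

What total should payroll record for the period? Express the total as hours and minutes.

Mon: 10:20 AM–8:47 PM = 10 h 27 min
Tue: 9:26 AM–4:29 PM = 7 h 3 min; less 45 min break → 6 h 18 min
Wed: 7:49 AM–2:19 PM = 6 h 30 min
Thu: 9:18 AM–7:36 PM = 10 h 18 min; less 75 min break → 9 h 3 min
Fri: 10:58 AM–4:45 PM = 5 h 47 min
Sat: 10:32 AM–6:14 PM = 7 h 42 min; less 30 min break → 7 h 12 min
Sun: 7:53 AM–5:28 PM = 9 h 35 min
Total: 10 h 27 min + 6 h 18 min + 6 h 30 min + 9 h 3 min + 5 h 47 min + 7 h 12 min + 9 h 35 min = 54 h 52 min.

54 h 52 min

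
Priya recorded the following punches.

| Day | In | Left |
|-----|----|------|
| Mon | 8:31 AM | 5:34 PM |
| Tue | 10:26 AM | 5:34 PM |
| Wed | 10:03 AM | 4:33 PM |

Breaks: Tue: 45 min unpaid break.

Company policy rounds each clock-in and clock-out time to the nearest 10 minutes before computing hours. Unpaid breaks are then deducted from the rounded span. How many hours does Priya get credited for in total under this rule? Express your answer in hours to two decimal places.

21.75 hours

Mon: in 8:31 AM→8:30 AM, out 5:34 PM→5:30 PM; 9 h 0 min
Tue: in 10:26 AM→10:30 AM, out 5:34 PM→5:30 PM; 7 h 0 min − 45 min = 6 h 15 min
Wed: in 10:03 AM→10:00 AM, out 4:33 PM→4:30 PM; 6 h 30 min
Total credited: 21 h 45 min.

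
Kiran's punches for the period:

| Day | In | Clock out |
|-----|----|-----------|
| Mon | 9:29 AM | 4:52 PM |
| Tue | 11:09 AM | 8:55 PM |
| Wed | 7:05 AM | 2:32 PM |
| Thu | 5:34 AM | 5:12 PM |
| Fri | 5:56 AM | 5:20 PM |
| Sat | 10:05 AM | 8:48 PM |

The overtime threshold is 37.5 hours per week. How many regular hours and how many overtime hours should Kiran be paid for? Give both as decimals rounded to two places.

Regular 37.50 hours, overtime 20.85 hours

Mon: 9:29 AM–4:52 PM = 7 h 23 min
Tue: 11:09 AM–8:55 PM = 9 h 46 min
Wed: 7:05 AM–2:32 PM = 7 h 27 min
Thu: 5:34 AM–5:12 PM = 11 h 38 min
Fri: 5:56 AM–5:20 PM = 11 h 24 min
Sat: 10:05 AM–8:48 PM = 10 h 43 min
Total worked: 58 h 21 min = 58.35 h.
Threshold 37.5 h → overtime 20 h 51 min, regular 37 h 30 min.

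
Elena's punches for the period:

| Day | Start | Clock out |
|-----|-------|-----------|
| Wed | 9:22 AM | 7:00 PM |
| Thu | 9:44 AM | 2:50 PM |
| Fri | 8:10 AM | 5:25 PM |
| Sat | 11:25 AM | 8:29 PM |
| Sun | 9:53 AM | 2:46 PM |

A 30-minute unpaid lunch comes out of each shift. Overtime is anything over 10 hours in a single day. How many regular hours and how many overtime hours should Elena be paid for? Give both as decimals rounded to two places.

Regular 35.43 hours, overtime 0.00 hours

Wed: 9:22 AM–7:00 PM = 9 h 38 min; less 30 min break → 9 h 8 min
Thu: 9:44 AM–2:50 PM = 5 h 6 min; less 30 min break → 4 h 36 min
Fri: 8:10 AM–5:25 PM = 9 h 15 min; less 30 min break → 8 h 45 min
Sat: 11:25 AM–8:29 PM = 9 h 4 min; less 30 min break → 8 h 34 min
Sun: 9:53 AM–2:46 PM = 4 h 53 min; less 30 min break → 4 h 23 min
Wed reg 9 h 8 min / OT 0 h 0 min; Thu reg 4 h 36 min / OT 0 h 0 min; Fri reg 8 h 45 min / OT 0 h 0 min; Sat reg 8 h 34 min / OT 0 h 0 min; Sun reg 4 h 23 min / OT 0 h 0 min.
Totals: regular 35 h 26 min, overtime 0 h 0 min.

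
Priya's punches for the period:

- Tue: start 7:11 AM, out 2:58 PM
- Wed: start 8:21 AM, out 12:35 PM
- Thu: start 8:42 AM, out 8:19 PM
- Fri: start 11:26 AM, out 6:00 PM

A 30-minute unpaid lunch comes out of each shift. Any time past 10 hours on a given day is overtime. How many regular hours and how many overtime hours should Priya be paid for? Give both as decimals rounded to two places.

Regular 27.08 hours, overtime 1.12 hours

Tue: 7:11 AM–2:58 PM = 7 h 47 min; less 30 min break → 7 h 17 min
Wed: 8:21 AM–12:35 PM = 4 h 14 min; less 30 min break → 3 h 44 min
Thu: 8:42 AM–8:19 PM = 11 h 37 min; less 30 min break → 11 h 7 min
Fri: 11:26 AM–6:00 PM = 6 h 34 min; less 30 min break → 6 h 4 min
Tue reg 7 h 17 min / OT 0 h 0 min; Wed reg 3 h 44 min / OT 0 h 0 min; Thu reg 10 h 0 min / OT 1 h 7 min; Fri reg 6 h 4 min / OT 0 h 0 min.
Totals: regular 27 h 5 min, overtime 1 h 7 min.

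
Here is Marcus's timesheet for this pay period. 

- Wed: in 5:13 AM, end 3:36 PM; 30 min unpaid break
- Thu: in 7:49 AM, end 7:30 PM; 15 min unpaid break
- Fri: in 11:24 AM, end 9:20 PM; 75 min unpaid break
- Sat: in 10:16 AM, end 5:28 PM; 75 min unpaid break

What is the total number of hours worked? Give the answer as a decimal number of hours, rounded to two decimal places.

35.95 hours

Wed: 5:13 AM–3:36 PM = 10 h 23 min; less 30 min break → 9 h 53 min
Thu: 7:49 AM–7:30 PM = 11 h 41 min; less 15 min break → 11 h 26 min
Fri: 11:24 AM–9:20 PM = 9 h 56 min; less 75 min break → 8 h 41 min
Sat: 10:16 AM–5:28 PM = 7 h 12 min; less 75 min break → 5 h 57 min
Total: 9 h 53 min + 11 h 26 min + 8 h 41 min + 5 h 57 min = 35 h 57 min.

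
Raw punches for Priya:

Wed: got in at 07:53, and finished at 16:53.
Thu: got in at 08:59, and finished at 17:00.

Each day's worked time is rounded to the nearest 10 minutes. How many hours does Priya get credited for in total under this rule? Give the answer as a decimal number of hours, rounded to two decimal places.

17.00 hours

Wed: 07:53–16:53 = 9 h 0 min → rounds to 9 h 0 min
Thu: 08:59–17:00 = 8 h 1 min → rounds to 8 h 0 min
Total credited: 17 h 0 min.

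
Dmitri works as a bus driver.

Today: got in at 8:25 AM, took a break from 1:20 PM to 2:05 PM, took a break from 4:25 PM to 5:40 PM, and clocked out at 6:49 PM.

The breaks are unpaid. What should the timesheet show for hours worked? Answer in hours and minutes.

8 h 24 min

Today: 8:25 AM–6:49 PM = 10 h 24 min; less 120 min break → 8 h 24 min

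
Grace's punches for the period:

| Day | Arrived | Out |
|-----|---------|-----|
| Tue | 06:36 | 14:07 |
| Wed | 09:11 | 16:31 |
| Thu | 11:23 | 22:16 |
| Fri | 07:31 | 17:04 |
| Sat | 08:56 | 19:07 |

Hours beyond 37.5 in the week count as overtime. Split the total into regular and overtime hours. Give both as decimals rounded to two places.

Tue: 06:36–14:07 = 7 h 31 min
Wed: 09:11–16:31 = 7 h 20 min
Thu: 11:23–22:16 = 10 h 53 min
Fri: 07:31–17:04 = 9 h 33 min
Sat: 08:56–19:07 = 10 h 11 min
Total worked: 45 h 28 min = 45.47 h.
Threshold 37.5 h → overtime 7 h 58 min, regular 37 h 30 min.

Regular 37.50 hours, overtime 7.97 hours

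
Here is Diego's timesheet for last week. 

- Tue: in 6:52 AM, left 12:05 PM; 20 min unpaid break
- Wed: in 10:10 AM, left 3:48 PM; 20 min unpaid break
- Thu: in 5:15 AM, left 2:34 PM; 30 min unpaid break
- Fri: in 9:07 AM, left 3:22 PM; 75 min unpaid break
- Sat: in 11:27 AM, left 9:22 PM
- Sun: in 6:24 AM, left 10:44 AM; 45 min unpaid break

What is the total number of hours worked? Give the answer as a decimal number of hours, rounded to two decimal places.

37.50 hours

Tue: 6:52 AM–12:05 PM = 5 h 13 min; less 20 min break → 4 h 53 min
Wed: 10:10 AM–3:48 PM = 5 h 38 min; less 20 min break → 5 h 18 min
Thu: 5:15 AM–2:34 PM = 9 h 19 min; less 30 min break → 8 h 49 min
Fri: 9:07 AM–3:22 PM = 6 h 15 min; less 75 min break → 5 h 0 min
Sat: 11:27 AM–9:22 PM = 9 h 55 min
Sun: 6:24 AM–10:44 AM = 4 h 20 min; less 45 min break → 3 h 35 min
Total: 4 h 53 min + 5 h 18 min + 8 h 49 min + 5 h 0 min + 9 h 55 min + 3 h 35 min = 37 h 30 min.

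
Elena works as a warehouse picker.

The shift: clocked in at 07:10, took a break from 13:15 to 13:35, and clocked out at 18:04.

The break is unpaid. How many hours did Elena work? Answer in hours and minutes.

The shift: 07:10–18:04 = 10 h 54 min; less 20 min break → 10 h 34 min

10 h 34 min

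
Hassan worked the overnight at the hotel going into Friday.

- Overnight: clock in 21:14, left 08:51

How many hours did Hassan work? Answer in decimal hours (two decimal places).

Overnight: 21:14 → midnight = 2 h 46 min; midnight → 08:51 = 8 h 51 min; span 11 h 37 min

11.62 hours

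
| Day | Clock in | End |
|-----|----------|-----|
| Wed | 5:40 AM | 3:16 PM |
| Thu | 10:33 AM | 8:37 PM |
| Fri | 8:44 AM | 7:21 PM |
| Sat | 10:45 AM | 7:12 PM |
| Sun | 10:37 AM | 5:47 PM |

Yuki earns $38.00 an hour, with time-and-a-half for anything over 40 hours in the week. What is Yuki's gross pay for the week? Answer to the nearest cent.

Wed: 5:40 AM–3:16 PM = 9 h 36 min
Thu: 10:33 AM–8:37 PM = 10 h 4 min
Fri: 8:44 AM–7:21 PM = 10 h 37 min
Sat: 10:45 AM–7:12 PM = 8 h 27 min
Sun: 10:37 AM–5:47 PM = 7 h 10 min
Total worked: 45 h 54 min = 2754 min.
Regular 40 h 0 min = 2400 min at $38.00/h; overtime 5 h 54 min = 354 min at $57.00/h.
Pay = (2400 × $38.00 + 354 × $57.00) ÷ 60 = $1856.30.

$1856.30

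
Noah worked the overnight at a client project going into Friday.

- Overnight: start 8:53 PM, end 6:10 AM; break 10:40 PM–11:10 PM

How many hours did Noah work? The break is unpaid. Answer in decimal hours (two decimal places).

8.78 hours

Overnight: 8:53 PM → midnight = 3 h 7 min; midnight → 6:10 AM = 6 h 10 min; span 9 h 17 min; less 30 min break → 8 h 47 min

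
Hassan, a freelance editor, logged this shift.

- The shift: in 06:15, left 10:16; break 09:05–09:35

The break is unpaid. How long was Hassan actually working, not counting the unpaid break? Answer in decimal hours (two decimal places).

The shift: 06:15–10:16 = 4 h 1 min; less 30 min break → 3 h 31 min

3.52 hours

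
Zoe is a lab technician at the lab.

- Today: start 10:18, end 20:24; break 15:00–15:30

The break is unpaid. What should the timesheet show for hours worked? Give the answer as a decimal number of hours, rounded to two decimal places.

9.60 hours

Today: 10:18–20:24 = 10 h 6 min; less 30 min break → 9 h 36 min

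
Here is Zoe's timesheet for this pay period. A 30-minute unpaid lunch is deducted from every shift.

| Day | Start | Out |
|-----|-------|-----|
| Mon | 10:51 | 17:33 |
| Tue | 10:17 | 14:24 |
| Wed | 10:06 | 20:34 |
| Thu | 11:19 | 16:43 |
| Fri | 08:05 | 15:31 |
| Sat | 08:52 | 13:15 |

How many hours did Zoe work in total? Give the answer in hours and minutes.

Mon: 10:51–17:33 = 6 h 42 min; less 30 min break → 6 h 12 min
Tue: 10:17–14:24 = 4 h 7 min; less 30 min break → 3 h 37 min
Wed: 10:06–20:34 = 10 h 28 min; less 30 min break → 9 h 58 min
Thu: 11:19–16:43 = 5 h 24 min; less 30 min break → 4 h 54 min
Fri: 08:05–15:31 = 7 h 26 min; less 30 min break → 6 h 56 min
Sat: 08:52–13:15 = 4 h 23 min; less 30 min break → 3 h 53 min
Total: 6 h 12 min + 3 h 37 min + 9 h 58 min + 4 h 54 min + 6 h 56 min + 3 h 53 min = 35 h 30 min.

35 h 30 min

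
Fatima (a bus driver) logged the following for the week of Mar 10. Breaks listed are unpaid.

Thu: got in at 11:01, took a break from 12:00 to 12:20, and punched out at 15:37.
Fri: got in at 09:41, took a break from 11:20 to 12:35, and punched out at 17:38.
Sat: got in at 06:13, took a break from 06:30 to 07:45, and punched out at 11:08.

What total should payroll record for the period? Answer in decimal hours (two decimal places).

14.63 hours

Thu: 11:01–15:37 = 4 h 36 min; less 20 min break → 4 h 16 min
Fri: 09:41–17:38 = 7 h 57 min; less 75 min break → 6 h 42 min
Sat: 06:13–11:08 = 4 h 55 min; less 75 min break → 3 h 40 min
Total: 4 h 16 min + 6 h 42 min + 3 h 40 min = 14 h 38 min.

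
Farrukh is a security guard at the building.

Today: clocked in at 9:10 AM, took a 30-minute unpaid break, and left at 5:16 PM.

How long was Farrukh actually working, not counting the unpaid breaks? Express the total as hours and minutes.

7 h 36 min

Today: 9:10 AM–5:16 PM = 8 h 6 min; less 30 min break → 7 h 36 min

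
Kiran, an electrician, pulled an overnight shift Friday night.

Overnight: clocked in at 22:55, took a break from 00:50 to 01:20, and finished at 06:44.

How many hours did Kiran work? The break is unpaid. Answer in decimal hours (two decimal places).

Overnight: 22:55 → midnight = 1 h 5 min; midnight → 06:44 = 6 h 44 min; span 7 h 49 min; less 30 min break → 7 h 19 min

7.32 hours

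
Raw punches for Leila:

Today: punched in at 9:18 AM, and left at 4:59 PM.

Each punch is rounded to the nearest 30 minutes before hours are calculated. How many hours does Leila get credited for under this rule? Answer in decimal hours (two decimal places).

7.50 hours

Today: in 9:18 AM→9:30 AM, out 4:59 PM→5:00 PM; 7 h 30 min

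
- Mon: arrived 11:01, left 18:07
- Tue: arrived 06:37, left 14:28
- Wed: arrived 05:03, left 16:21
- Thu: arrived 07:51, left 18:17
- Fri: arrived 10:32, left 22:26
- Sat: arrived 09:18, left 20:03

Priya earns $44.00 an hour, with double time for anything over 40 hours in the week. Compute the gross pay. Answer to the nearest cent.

Mon: 11:01–18:07 = 7 h 6 min
Tue: 06:37–14:28 = 7 h 51 min
Wed: 05:03–16:21 = 11 h 18 min
Thu: 07:51–18:17 = 10 h 26 min
Fri: 10:32–22:26 = 11 h 54 min
Sat: 09:18–20:03 = 10 h 45 min
Total worked: 59 h 20 min = 3560 min.
Regular 40 h 0 min = 2400 min at $44.00/h; overtime 19 h 20 min = 1160 min at $88.00/h.
Pay = (2400 × $44.00 + 1160 × $88.00) ÷ 60 = $3461.33.

$3461.33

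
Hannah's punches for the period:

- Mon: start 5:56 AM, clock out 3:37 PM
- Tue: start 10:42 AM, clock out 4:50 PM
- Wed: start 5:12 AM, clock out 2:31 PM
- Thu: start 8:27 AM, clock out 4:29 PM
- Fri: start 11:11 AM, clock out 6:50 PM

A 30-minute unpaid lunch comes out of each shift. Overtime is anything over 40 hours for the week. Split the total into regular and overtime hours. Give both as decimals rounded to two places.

Regular 38.32 hours, overtime 0.00 hours

Mon: 5:56 AM–3:37 PM = 9 h 41 min; less 30 min break → 9 h 11 min
Tue: 10:42 AM–4:50 PM = 6 h 8 min; less 30 min break → 5 h 38 min
Wed: 5:12 AM–2:31 PM = 9 h 19 min; less 30 min break → 8 h 49 min
Thu: 8:27 AM–4:29 PM = 8 h 2 min; less 30 min break → 7 h 32 min
Fri: 11:11 AM–6:50 PM = 7 h 39 min; less 30 min break → 7 h 9 min
Total worked: 38 h 19 min = 38.32 h.
Threshold 40 h → overtime 0 h 0 min, regular 38 h 19 min.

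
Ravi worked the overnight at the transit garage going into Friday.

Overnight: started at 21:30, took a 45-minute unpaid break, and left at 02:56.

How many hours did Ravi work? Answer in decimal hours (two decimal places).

4.68 hours

Overnight: 21:30 → midnight = 2 h 30 min; midnight → 02:56 = 2 h 56 min; span 5 h 26 min; less 45 min break → 4 h 41 min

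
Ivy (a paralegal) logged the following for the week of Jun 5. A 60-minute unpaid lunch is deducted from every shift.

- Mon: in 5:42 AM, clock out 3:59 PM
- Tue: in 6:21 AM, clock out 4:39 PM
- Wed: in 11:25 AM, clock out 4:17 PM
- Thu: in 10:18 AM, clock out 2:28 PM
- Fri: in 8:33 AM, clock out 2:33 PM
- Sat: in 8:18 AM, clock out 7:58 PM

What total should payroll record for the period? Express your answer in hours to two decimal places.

Mon: 5:42 AM–3:59 PM = 10 h 17 min; less 60 min break → 9 h 17 min
Tue: 6:21 AM–4:39 PM = 10 h 18 min; less 60 min break → 9 h 18 min
Wed: 11:25 AM–4:17 PM = 4 h 52 min; less 60 min break → 3 h 52 min
Thu: 10:18 AM–2:28 PM = 4 h 10 min; less 60 min break → 3 h 10 min
Fri: 8:33 AM–2:33 PM = 6 h 0 min; less 60 min break → 5 h 0 min
Sat: 8:18 AM–7:58 PM = 11 h 40 min; less 60 min break → 10 h 40 min
Total: 9 h 17 min + 9 h 18 min + 3 h 52 min + 3 h 10 min + 5 h 0 min + 10 h 40 min = 41 h 17 min.

41.28 hours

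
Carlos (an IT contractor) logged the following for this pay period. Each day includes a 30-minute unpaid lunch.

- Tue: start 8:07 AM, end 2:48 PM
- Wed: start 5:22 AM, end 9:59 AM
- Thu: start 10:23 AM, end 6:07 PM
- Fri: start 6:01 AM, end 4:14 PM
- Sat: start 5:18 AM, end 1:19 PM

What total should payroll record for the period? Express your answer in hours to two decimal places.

Tue: 8:07 AM–2:48 PM = 6 h 41 min; less 30 min break → 6 h 11 min
Wed: 5:22 AM–9:59 AM = 4 h 37 min; less 30 min break → 4 h 7 min
Thu: 10:23 AM–6:07 PM = 7 h 44 min; less 30 min break → 7 h 14 min
Fri: 6:01 AM–4:14 PM = 10 h 13 min; less 30 min break → 9 h 43 min
Sat: 5:18 AM–1:19 PM = 8 h 1 min; less 30 min break → 7 h 31 min
Total: 6 h 11 min + 4 h 7 min + 7 h 14 min + 9 h 43 min + 7 h 31 min = 34 h 46 min.

34.77 hours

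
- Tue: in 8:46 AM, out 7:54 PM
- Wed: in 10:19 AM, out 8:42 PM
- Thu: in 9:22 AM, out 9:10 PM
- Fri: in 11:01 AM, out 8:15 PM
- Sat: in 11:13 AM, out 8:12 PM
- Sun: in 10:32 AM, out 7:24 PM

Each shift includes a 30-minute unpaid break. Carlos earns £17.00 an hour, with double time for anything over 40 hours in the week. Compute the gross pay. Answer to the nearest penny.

£1271.60

Tue: 8:46 AM–7:54 PM = 11 h 8 min; less 30 min break → 10 h 38 min
Wed: 10:19 AM–8:42 PM = 10 h 23 min; less 30 min break → 9 h 53 min
Thu: 9:22 AM–9:10 PM = 11 h 48 min; less 30 min break → 11 h 18 min
Fri: 11:01 AM–8:15 PM = 9 h 14 min; less 30 min break → 8 h 44 min
Sat: 11:13 AM–8:12 PM = 8 h 59 min; less 30 min break → 8 h 29 min
Sun: 10:32 AM–7:24 PM = 8 h 52 min; less 30 min break → 8 h 22 min
Total worked: 57 h 24 min = 3444 min.
Regular 40 h 0 min = 2400 min at £17.00/h; overtime 17 h 24 min = 1044 min at £34.00/h.
Pay = (2400 × £17.00 + 1044 × £34.00) ÷ 60 = £1271.60.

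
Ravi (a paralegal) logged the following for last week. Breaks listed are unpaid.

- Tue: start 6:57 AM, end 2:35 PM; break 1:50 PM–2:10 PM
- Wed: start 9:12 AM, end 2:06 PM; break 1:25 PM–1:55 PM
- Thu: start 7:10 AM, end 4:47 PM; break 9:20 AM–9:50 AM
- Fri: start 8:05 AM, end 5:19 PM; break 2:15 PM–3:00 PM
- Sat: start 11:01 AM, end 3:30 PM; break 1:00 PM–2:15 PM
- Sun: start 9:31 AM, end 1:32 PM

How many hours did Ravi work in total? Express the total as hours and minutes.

36 h 33 min

Tue: 6:57 AM–2:35 PM = 7 h 38 min; less 20 min break → 7 h 18 min
Wed: 9:12 AM–2:06 PM = 4 h 54 min; less 30 min break → 4 h 24 min
Thu: 7:10 AM–4:47 PM = 9 h 37 min; less 30 min break → 9 h 7 min
Fri: 8:05 AM–5:19 PM = 9 h 14 min; less 45 min break → 8 h 29 min
Sat: 11:01 AM–3:30 PM = 4 h 29 min; less 75 min break → 3 h 14 min
Sun: 9:31 AM–1:32 PM = 4 h 1 min
Total: 7 h 18 min + 4 h 24 min + 9 h 7 min + 8 h 29 min + 3 h 14 min + 4 h 1 min = 36 h 33 min.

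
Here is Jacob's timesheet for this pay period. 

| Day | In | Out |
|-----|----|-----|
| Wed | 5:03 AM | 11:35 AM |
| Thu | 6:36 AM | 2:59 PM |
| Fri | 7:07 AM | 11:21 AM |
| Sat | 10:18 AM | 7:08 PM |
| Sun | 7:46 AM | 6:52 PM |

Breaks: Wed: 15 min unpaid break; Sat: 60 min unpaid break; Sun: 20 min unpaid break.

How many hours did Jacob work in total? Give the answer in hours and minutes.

Wed: 5:03 AM–11:35 AM = 6 h 32 min; less 15 min break → 6 h 17 min
Thu: 6:36 AM–2:59 PM = 8 h 23 min
Fri: 7:07 AM–11:21 AM = 4 h 14 min
Sat: 10:18 AM–7:08 PM = 8 h 50 min; less 60 min break → 7 h 50 min
Sun: 7:46 AM–6:52 PM = 11 h 6 min; less 20 min break → 10 h 46 min
Total: 6 h 17 min + 8 h 23 min + 4 h 14 min + 7 h 50 min + 10 h 46 min = 37 h 30 min.

37 h 30 min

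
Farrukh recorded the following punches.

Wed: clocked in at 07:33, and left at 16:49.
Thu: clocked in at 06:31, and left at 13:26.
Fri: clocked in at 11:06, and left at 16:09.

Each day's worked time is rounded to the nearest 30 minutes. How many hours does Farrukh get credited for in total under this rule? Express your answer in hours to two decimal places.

Wed: 07:33–16:49 = 9 h 16 min → rounds to 9 h 30 min
Thu: 06:31–13:26 = 6 h 55 min → rounds to 7 h 0 min
Fri: 11:06–16:09 = 5 h 3 min → rounds to 5 h 0 min
Total credited: 21 h 30 min.

21.50 hours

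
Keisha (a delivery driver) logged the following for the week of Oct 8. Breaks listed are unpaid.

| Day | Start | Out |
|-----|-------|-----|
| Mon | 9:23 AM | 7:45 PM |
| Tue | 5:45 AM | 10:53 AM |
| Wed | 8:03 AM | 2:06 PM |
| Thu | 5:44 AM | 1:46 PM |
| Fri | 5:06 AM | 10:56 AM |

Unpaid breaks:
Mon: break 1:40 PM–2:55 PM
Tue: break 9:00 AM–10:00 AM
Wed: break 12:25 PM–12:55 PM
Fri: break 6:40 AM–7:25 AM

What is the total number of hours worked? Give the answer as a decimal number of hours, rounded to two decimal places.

Mon: 9:23 AM–7:45 PM = 10 h 22 min; less 75 min break → 9 h 7 min
Tue: 5:45 AM–10:53 AM = 5 h 8 min; less 60 min break → 4 h 8 min
Wed: 8:03 AM–2:06 PM = 6 h 3 min; less 30 min break → 5 h 33 min
Thu: 5:44 AM–1:46 PM = 8 h 2 min
Fri: 5:06 AM–10:56 AM = 5 h 50 min; less 45 min break → 5 h 5 min
Total: 9 h 7 min + 4 h 8 min + 5 h 33 min + 8 h 2 min + 5 h 5 min = 31 h 55 min.

31.92 hours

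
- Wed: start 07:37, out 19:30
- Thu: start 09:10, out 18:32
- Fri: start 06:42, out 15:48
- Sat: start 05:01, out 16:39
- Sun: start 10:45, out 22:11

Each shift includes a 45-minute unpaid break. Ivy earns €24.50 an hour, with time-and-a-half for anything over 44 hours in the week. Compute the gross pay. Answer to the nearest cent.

€1286.25

Wed: 07:37–19:30 = 11 h 53 min; less 45 min break → 11 h 8 min
Thu: 09:10–18:32 = 9 h 22 min; less 45 min break → 8 h 37 min
Fri: 06:42–15:48 = 9 h 6 min; less 45 min break → 8 h 21 min
Sat: 05:01–16:39 = 11 h 38 min; less 45 min break → 10 h 53 min
Sun: 10:45–22:11 = 11 h 26 min; less 45 min break → 10 h 41 min
Total worked: 49 h 40 min = 2980 min.
Regular 44 h 0 min = 2640 min at €24.50/h; overtime 5 h 40 min = 340 min at €36.75/h.
Pay = (2640 × €24.50 + 340 × €36.75) ÷ 60 = €1286.25.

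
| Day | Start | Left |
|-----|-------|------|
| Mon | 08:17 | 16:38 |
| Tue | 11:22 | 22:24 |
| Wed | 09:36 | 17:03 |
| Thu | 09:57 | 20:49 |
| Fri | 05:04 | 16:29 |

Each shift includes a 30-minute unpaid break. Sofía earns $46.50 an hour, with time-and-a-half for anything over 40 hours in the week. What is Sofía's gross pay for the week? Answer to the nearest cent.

$2321.51

Mon: 08:17–16:38 = 8 h 21 min; less 30 min break → 7 h 51 min
Tue: 11:22–22:24 = 11 h 2 min; less 30 min break → 10 h 32 min
Wed: 09:36–17:03 = 7 h 27 min; less 30 min break → 6 h 57 min
Thu: 09:57–20:49 = 10 h 52 min; less 30 min break → 10 h 22 min
Fri: 05:04–16:29 = 11 h 25 min; less 30 min break → 10 h 55 min
Total worked: 46 h 37 min = 2797 min.
Regular 40 h 0 min = 2400 min at $46.50/h; overtime 6 h 37 min = 397 min at $69.75/h.
Pay = (2400 × $46.50 + 397 × $69.75) ÷ 60 = $2321.51.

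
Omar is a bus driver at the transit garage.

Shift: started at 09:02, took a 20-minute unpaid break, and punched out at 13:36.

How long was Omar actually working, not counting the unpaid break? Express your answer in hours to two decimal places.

Shift: 09:02–13:36 = 4 h 34 min; less 20 min break → 4 h 14 min

4.23 hours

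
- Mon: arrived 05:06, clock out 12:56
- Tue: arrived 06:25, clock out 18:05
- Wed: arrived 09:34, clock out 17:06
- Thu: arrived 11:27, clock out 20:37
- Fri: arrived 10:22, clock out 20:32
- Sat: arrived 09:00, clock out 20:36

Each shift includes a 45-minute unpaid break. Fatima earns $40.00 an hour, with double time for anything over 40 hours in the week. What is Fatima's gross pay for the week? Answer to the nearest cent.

$2677.33

Mon: 05:06–12:56 = 7 h 50 min; less 45 min break → 7 h 5 min
Tue: 06:25–18:05 = 11 h 40 min; less 45 min break → 10 h 55 min
Wed: 09:34–17:06 = 7 h 32 min; less 45 min break → 6 h 47 min
Thu: 11:27–20:37 = 9 h 10 min; less 45 min break → 8 h 25 min
Fri: 10:22–20:32 = 10 h 10 min; less 45 min break → 9 h 25 min
Sat: 09:00–20:36 = 11 h 36 min; less 45 min break → 10 h 51 min
Total worked: 53 h 28 min = 3208 min.
Regular 40 h 0 min = 2400 min at $40.00/h; overtime 13 h 28 min = 808 min at $80.00/h.
Pay = (2400 × $40.00 + 808 × $80.00) ÷ 60 = $2677.33.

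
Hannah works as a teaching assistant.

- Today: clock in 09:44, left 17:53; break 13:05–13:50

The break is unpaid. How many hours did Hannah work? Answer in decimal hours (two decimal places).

7.40 hours

Today: 09:44–17:53 = 8 h 9 min; less 45 min break → 7 h 24 min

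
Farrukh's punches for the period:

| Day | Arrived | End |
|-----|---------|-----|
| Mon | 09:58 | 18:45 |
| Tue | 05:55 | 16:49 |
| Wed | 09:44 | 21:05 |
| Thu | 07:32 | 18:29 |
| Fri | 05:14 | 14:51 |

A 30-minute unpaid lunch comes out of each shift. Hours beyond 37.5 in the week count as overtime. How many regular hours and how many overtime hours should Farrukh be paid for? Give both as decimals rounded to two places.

Regular 37.50 hours, overtime 11.60 hours

Mon: 09:58–18:45 = 8 h 47 min; less 30 min break → 8 h 17 min
Tue: 05:55–16:49 = 10 h 54 min; less 30 min break → 10 h 24 min
Wed: 09:44–21:05 = 11 h 21 min; less 30 min break → 10 h 51 min
Thu: 07:32–18:29 = 10 h 57 min; less 30 min break → 10 h 27 min
Fri: 05:14–14:51 = 9 h 37 min; less 30 min break → 9 h 7 min
Total worked: 49 h 6 min = 49.10 h.
Threshold 37.5 h → overtime 11 h 36 min, regular 37 h 30 min.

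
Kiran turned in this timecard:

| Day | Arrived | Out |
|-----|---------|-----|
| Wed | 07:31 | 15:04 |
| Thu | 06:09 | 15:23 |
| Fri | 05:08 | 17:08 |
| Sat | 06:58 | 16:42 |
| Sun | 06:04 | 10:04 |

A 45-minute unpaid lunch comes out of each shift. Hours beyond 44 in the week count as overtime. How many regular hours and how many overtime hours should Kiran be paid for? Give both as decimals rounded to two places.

Regular 38.77 hours, overtime 0.00 hours

Wed: 07:31–15:04 = 7 h 33 min; less 45 min break → 6 h 48 min
Thu: 06:09–15:23 = 9 h 14 min; less 45 min break → 8 h 29 min
Fri: 05:08–17:08 = 12 h 0 min; less 45 min break → 11 h 15 min
Sat: 06:58–16:42 = 9 h 44 min; less 45 min break → 8 h 59 min
Sun: 06:04–10:04 = 4 h 0 min; less 45 min break → 3 h 15 min
Total worked: 38 h 46 min = 38.77 h.
Threshold 44 h → overtime 0 h 0 min, regular 38 h 46 min.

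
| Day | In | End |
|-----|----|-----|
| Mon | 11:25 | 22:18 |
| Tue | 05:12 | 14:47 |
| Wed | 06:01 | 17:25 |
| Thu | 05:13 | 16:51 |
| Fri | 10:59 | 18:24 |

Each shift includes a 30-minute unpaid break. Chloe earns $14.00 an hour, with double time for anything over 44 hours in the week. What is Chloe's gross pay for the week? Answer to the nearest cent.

Mon: 11:25–22:18 = 10 h 53 min; less 30 min break → 10 h 23 min
Tue: 05:12–14:47 = 9 h 35 min; less 30 min break → 9 h 5 min
Wed: 06:01–17:25 = 11 h 24 min; less 30 min break → 10 h 54 min
Thu: 05:13–16:51 = 11 h 38 min; less 30 min break → 11 h 8 min
Fri: 10:59–18:24 = 7 h 25 min; less 30 min break → 6 h 55 min
Total worked: 48 h 25 min = 2905 min.
Regular 44 h 0 min = 2640 min at $14.00/h; overtime 4 h 25 min = 265 min at $28.00/h.
Pay = (2640 × $14.00 + 265 × $28.00) ÷ 60 = $739.67.

$739.67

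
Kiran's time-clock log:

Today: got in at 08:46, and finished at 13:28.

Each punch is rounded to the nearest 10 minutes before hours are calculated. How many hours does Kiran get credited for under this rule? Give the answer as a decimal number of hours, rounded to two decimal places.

Today: in 08:46→08:50, out 13:28→13:30; 4 h 40 min

4.67 hours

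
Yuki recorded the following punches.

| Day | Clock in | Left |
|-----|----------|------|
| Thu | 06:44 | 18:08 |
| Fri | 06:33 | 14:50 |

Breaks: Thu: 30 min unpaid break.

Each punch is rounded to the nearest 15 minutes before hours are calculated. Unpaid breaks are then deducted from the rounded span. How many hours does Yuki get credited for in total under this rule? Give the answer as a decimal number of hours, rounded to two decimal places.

19.25 hours

Thu: in 06:44→06:45, out 18:08→18:15; 11 h 30 min − 30 min = 11 h 0 min
Fri: in 06:33→06:30, out 14:50→14:45; 8 h 15 min
Total credited: 19 h 15 min.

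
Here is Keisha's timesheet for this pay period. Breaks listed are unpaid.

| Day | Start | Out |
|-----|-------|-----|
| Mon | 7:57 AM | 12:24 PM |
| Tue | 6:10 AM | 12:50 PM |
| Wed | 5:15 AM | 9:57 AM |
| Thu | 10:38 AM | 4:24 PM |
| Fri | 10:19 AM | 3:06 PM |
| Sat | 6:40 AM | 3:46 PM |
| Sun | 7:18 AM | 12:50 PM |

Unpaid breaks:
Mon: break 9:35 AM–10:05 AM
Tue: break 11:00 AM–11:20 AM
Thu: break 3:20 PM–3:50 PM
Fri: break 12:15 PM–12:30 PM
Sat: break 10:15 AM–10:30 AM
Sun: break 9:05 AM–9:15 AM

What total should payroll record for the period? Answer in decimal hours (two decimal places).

Mon: 7:57 AM–12:24 PM = 4 h 27 min; less 30 min break → 3 h 57 min
Tue: 6:10 AM–12:50 PM = 6 h 40 min; less 20 min break → 6 h 20 min
Wed: 5:15 AM–9:57 AM = 4 h 42 min
Thu: 10:38 AM–4:24 PM = 5 h 46 min; less 30 min break → 5 h 16 min
Fri: 10:19 AM–3:06 PM = 4 h 47 min; less 15 min break → 4 h 32 min
Sat: 6:40 AM–3:46 PM = 9 h 6 min; less 15 min break → 8 h 51 min
Sun: 7:18 AM–12:50 PM = 5 h 32 min; less 10 min break → 5 h 22 min
Total: 3 h 57 min + 6 h 20 min + 4 h 42 min + 5 h 16 min + 4 h 32 min + 8 h 51 min + 5 h 22 min = 39 h 0 min.

39.00 hours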